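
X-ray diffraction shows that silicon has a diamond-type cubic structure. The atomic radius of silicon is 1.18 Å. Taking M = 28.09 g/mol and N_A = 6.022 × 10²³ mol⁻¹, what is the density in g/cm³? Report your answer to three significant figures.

In a diamond cubic lattice, nearest neighbors lie along the body diagonal with √3·a = 8r, giving a = 5.450 Å = 5.450 × 10^-8 cm.
With Z = 8, ρ = Z·M/(N_A·a³) = 8 × 28.09 / (6.022 × 10²³ × 1.619 × 10^-22) = 2.305 g/cm³.

2.30 g/cm³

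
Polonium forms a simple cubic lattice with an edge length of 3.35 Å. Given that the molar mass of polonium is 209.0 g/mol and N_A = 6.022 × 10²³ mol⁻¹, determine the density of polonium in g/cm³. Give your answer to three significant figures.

9.23 g/cm³

A simple cubic unit cell contains Z = 1 atom.
Cell volume: a³ = (3.35 Å)³ = (3.350 × 10^-8 cm)³ = 3.760 × 10^-23 cm³.
ρ = Z·M/(N_A·a³) = 1 × 209.0 / (6.022 × 10²³ × 3.760 × 10^-23) = 9.231 g/cm³.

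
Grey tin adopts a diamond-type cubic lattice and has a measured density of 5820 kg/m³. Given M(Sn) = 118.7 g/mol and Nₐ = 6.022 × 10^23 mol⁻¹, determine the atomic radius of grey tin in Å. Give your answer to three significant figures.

1.40 Å

For a diamond cubic cell (Z = 8), a³ = Z·M/(N_A·ρ) = 8 × 118.7 / (6.022 × 10²³ × 5.820) = 2.709 × 10^-22 cm³, so a = 6.471 × 10^-8 cm = 6.471 Å.
Nearest neighbors lie along the body diagonal with √3·a = 8r, so r = 0.2165 × a = 1.40 Å.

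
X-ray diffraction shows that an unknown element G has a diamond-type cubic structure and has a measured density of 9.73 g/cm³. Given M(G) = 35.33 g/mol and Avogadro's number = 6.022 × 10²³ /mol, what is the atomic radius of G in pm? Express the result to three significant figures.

For a diamond cubic cell (Z = 8), a³ = Z·M/(N_A·ρ) = 8 × 35.33 / (6.022 × 10²³ × 9.730) = 4.824 × 10^-23 cm³, so a = 3.640 × 10^-8 cm = 364.0 pm.
Nearest neighbors lie along the body diagonal with √3·a = 8r, so r = 0.2165 × a = 78.8 pm.

78.8 pm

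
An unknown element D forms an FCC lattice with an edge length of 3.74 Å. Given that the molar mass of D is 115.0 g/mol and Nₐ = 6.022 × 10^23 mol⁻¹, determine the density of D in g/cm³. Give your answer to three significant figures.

An FCC unit cell contains Z = 4 atoms.
Cell volume: a³ = (3.74 Å)³ = (3.740 × 10^-8 cm)³ = 5.231 × 10^-23 cm³.
ρ = Z·M/(N_A·a³) = 4 × 115.0 / (6.022 × 10²³ × 5.231 × 10^-23) = 14.60 g/cm³.

14.6 g/cm³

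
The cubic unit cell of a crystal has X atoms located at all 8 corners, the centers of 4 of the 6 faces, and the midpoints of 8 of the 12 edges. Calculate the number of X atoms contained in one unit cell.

5

Corner atoms are shared by 8 cells (1/8 each), face atoms by 2 (1/2 each), edge atoms by 4 (1/4 each).
Net atoms = 8 × 1/8 + 4 × 1/2 + 8 × 1/4 = 1 + 2 + 2 = 5.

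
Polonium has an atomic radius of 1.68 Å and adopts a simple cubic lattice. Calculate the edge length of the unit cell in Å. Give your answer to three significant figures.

3.36 Å

In a simple cubic lattice, atoms touch along the cell edge, so a = 2r.
a = 2r = 2 × 1.68 = 3.36 Å.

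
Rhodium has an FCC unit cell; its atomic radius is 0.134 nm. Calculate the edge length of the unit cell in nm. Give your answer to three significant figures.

In an FCC lattice, atoms touch along the face diagonal, so √2·a = 4r.
a = 4r/√2 = 4 × 0.134 / 1.4142 = 0.379 nm.

0.379 nm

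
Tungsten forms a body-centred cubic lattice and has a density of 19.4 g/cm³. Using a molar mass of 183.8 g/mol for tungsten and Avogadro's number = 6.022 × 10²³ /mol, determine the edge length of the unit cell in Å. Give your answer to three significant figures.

3.16 Å

With Z = 2 atoms per BCC cell, a³ = Z·M/(N_A·ρ) = 2 × 183.8 / (6.022 × 10²³ × 19.40 g/cm³) = 3.147 × 10^-23 cm³.
a = (3.147 × 10^-23)^(1/3) = 3.157 × 10^-8 cm = 3.16 Å.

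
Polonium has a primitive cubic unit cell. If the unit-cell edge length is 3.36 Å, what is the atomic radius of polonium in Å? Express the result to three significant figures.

In a simple cubic lattice, atoms touch along the cell edge, so a = 2r.
r = a/2 = 3.36/2 = 1.68 Å.

1.68 Å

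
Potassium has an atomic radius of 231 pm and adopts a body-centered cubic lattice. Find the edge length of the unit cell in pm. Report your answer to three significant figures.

In a BCC lattice, atoms touch along the body diagonal, so √3·a = 4r.
a = 4r/√3 = 4 × 231 / 1.7321 = 533 pm.

533 pm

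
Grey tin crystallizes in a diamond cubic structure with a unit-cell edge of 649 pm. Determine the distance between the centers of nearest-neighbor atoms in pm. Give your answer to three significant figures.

281 pm

In a diamond cubic structure, nearest neighbors lie along the body diagonal with √3·a = 8r; the nearest-neighbor distance equals 2r = 0.4330·a.
d = 0.4330 × 649 = 281 pm.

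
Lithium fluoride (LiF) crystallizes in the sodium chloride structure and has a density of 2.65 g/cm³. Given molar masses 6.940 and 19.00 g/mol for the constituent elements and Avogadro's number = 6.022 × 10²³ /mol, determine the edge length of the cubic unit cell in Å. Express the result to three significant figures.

M(LiF) = 25.94 g/mol; Z = 4 formula units per cell.
a³ = Z·M/(N_A·ρ) = 4 × 25.94 / (6.022 × 10²³ × 2.65) = 6.502 × 10^-23 cm³, so a = 4.021 × 10^-8 cm = 4.02 Å.

4.02 Å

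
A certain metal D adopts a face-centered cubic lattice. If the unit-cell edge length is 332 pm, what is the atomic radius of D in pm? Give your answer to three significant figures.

In an FCC lattice, atoms touch along the face diagonal, so √2·a = 4r.
r = √2·a/4 = 1.4142 × 332 / 4 = 117 pm.

117 pm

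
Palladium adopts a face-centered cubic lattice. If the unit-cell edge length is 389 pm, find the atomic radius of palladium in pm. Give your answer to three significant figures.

In an FCC lattice, atoms touch along the face diagonal, so √2·a = 4r.
r = √2·a/4 = 1.4142 × 389 / 4 = 138 pm.

138 pm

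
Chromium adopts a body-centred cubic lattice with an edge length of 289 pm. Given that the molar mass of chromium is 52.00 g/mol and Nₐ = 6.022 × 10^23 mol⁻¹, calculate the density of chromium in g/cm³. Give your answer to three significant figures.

7.15 g/cm³

A BCC unit cell contains Z = 2 atoms.
Cell volume: a³ = (289 pm)³ = (2.890 × 10^-8 cm)³ = 2.414 × 10^-23 cm³.
ρ = Z·M/(N_A·a³) = 2 × 52.00 / (6.022 × 10²³ × 2.414 × 10^-23) = 7.155 g/cm³.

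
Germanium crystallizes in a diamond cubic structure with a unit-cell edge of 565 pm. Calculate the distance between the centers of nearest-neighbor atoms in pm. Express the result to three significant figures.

In a diamond cubic structure, nearest neighbors lie along the body diagonal with √3·a = 8r; the nearest-neighbor distance equals 2r = 0.4330·a.
d = 0.4330 × 565 = 245 pm.

245 pm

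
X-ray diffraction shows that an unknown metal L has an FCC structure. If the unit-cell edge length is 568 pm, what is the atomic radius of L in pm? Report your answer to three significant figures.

201 pm

In an FCC lattice, atoms touch along the face diagonal, so √2·a = 4r.
r = √2·a/4 = 1.4142 × 568 / 4 = 201 pm.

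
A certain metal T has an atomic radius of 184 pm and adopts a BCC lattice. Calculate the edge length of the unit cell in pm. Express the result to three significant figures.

In a BCC lattice, atoms touch along the body diagonal, so √3·a = 4r.
a = 4r/√3 = 4 × 184 / 1.7321 = 425 pm.

425 pm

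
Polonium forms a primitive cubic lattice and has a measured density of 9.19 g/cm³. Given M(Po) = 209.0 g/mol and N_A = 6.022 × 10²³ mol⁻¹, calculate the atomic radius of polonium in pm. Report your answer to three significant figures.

168 pm

For a simple cubic cell (Z = 1), a³ = Z·M/(N_A·ρ) = 1 × 209.0 / (6.022 × 10²³ × 9.190) = 3.777 × 10^-23 cm³, so a = 3.355 × 10^-8 cm = 335.5 pm.
Atoms touch along the cell edge, so a = 2r, so r = 0.5000 × a = 168 pm.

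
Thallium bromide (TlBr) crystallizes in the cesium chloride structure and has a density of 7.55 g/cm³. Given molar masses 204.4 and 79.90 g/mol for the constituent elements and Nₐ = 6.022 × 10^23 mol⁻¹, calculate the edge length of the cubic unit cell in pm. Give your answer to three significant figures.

397 pm

M(TlBr) = 284.3 g/mol; Z = 1 formula unit per cell.
a³ = Z·M/(N_A·ρ) = 1 × 284.3 / (6.022 × 10²³ × 7.55) = 6.253 × 10^-23 cm³, so a = 3.969 × 10^-8 cm = 397 pm.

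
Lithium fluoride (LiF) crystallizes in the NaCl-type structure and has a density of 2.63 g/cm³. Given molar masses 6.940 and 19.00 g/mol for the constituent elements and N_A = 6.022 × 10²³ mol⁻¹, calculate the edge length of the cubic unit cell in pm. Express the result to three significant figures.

403 pm

M(LiF) = 25.94 g/mol; Z = 4 formula units per cell.
a³ = Z·M/(N_A·ρ) = 4 × 25.94 / (6.022 × 10²³ × 2.63) = 6.551 × 10^-23 cm³, so a = 4.031 × 10^-8 cm = 403 pm.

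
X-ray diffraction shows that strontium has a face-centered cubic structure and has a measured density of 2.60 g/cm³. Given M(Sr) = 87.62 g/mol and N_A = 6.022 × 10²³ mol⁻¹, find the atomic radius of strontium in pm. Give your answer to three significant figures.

215 pm

For an FCC cell (Z = 4), a³ = Z·M/(N_A·ρ) = 4 × 87.62 / (6.022 × 10²³ × 2.600) = 2.238 × 10^-22 cm³, so a = 6.072 × 10^-8 cm = 607.2 pm.
Atoms touch along the face diagonal, so √2·a = 4r, so r = 0.3536 × a = 215 pm.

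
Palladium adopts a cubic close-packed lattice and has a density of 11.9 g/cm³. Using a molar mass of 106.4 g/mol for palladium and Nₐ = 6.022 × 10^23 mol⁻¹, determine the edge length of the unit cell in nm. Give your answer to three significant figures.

With Z = 4 atoms per FCC cell, a³ = Z·M/(N_A·ρ) = 4 × 106.4 / (6.022 × 10²³ × 11.90 g/cm³) = 5.939 × 10^-23 cm³.
a = (5.939 × 10^-23)^(1/3) = 3.902 × 10^-8 cm = 0.390 nm.

0.390 nm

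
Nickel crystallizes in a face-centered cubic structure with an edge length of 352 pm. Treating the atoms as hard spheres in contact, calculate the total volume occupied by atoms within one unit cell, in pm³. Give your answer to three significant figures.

In an FCC lattice atoms touch along the face diagonal, so √2·a = 4r, so r = 0.3536a = 124.5 pm.
V_atoms = Z × (4/3)πr³ = 4 × (4/3)π × (124.5)³ = 3.23 × 10^7 pm³.

3.23 × 10^7 pm³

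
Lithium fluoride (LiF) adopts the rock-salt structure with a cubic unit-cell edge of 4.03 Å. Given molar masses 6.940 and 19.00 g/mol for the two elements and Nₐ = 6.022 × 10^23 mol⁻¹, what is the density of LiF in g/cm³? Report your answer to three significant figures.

The rock-salt structure contains Z = 4 formula units per cell; M(LiF) = 6.940 + 19.00 = 25.94 g/mol.
a³ = (4.030 × 10^-8 cm)³ = 6.545 × 10^-23 cm³.
ρ = 4 × 25.94 / (6.022 × 10²³ × 6.545 × 10^-23) = 2.633 g/cm³.

2.63 g/cm³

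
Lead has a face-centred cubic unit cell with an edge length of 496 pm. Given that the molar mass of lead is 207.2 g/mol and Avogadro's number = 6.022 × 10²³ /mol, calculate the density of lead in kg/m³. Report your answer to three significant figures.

11300 kg/m³

An FCC unit cell contains Z = 4 atoms.
Cell volume: a³ = (496 pm)³ = (4.960 × 10^-8 cm)³ = 1.220 × 10^-22 cm³.
ρ = Z·M/(N_A·a³) = 4 × 207.2 / (6.022 × 10²³ × 1.220 × 10^-22) = 11.28 g/cm³ = 11300 kg/m³.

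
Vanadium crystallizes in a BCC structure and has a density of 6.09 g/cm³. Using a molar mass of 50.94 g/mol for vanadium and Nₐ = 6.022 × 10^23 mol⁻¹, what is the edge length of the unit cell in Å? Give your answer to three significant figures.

With Z = 2 atoms per BCC cell, a³ = Z·M/(N_A·ρ) = 2 × 50.94 / (6.022 × 10²³ × 6.090 g/cm³) = 2.778 × 10^-23 cm³.
a = (2.778 × 10^-23)^(1/3) = 3.029 × 10^-8 cm = 3.03 Å.

3.03 Å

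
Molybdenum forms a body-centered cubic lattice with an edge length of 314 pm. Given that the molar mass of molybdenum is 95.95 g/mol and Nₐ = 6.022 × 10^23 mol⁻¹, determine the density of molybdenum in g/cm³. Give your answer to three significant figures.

10.3 g/cm³

A BCC unit cell contains Z = 2 atoms.
Cell volume: a³ = (314 pm)³ = (3.140 × 10^-8 cm)³ = 3.096 × 10^-23 cm³.
ρ = Z·M/(N_A·a³) = 2 × 95.95 / (6.022 × 10²³ × 3.096 × 10^-23) = 10.29 g/cm³.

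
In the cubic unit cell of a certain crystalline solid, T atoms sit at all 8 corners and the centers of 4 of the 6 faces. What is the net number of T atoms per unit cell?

Corner atoms are shared by 8 cells (1/8 each), face atoms by 2 (1/2 each).
Net atoms = 8 × 1/8 + 4 × 1/2 = 1 + 2 = 3.

3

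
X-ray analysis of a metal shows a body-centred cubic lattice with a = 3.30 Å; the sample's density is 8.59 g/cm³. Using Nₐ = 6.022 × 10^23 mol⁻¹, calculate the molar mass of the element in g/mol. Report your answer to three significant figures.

92.9 g/mol

A BCC cell has Z = 2 atoms; a = 3.300 × 10^-8 cm.
M = ρ·N_A·a³/Z = 8.59 × 6.022 × 10²³ × 3.594 × 10^-23 / 2 = 92.9 g/mol.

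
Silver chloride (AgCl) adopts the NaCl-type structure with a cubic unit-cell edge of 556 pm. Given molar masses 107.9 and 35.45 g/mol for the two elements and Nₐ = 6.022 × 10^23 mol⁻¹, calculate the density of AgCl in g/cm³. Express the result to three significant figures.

The NaCl-type structure contains Z = 4 formula units per cell; M(AgCl) = 107.9 + 35.45 = 143.35 g/mol.
a³ = (5.560 × 10^-8 cm)³ = 1.719 × 10^-22 cm³.
ρ = 4 × 143.35 / (6.022 × 10²³ × 1.719 × 10^-22) = 5.540 g/cm³.

5.54 g/cm³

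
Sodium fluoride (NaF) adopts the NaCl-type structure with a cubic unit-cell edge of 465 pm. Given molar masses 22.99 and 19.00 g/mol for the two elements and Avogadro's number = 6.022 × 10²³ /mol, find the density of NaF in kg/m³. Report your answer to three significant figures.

The NaCl-type structure contains Z = 4 formula units per cell; M(NaF) = 22.99 + 19.00 = 41.99 g/mol.
a³ = (4.650 × 10^-8 cm)³ = 1.005 × 10^-22 cm³.
ρ = 4 × 41.99 / (6.022 × 10²³ × 1.005 × 10^-22) = 2.774 g/cm³ = 2770 kg/m³.

2770 kg/m³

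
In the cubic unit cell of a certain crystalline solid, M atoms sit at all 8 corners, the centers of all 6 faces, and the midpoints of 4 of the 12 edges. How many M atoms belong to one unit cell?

Corner atoms are shared by 8 cells (1/8 each), face atoms by 2 (1/2 each), edge atoms by 4 (1/4 each).
Net atoms = 8 × 1/8 + 6 × 1/2 + 4 × 1/4 = 1 + 3 + 1 = 5.

5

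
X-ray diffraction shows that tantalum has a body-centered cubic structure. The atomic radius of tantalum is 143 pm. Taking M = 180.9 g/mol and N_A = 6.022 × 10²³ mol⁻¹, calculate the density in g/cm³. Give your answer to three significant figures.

16.7 g/cm³

In a BCC lattice, atoms touch along the body diagonal, so √3·a = 4r, giving a = 330.2 pm = 3.302 × 10^-8 cm.
With Z = 2, ρ = Z·M/(N_A·a³) = 2 × 180.9 / (6.022 × 10²³ × 3.602 × 10^-23) = 16.68 g/cm³.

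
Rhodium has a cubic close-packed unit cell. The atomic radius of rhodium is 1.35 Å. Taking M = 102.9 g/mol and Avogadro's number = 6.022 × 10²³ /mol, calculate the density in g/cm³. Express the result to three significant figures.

In an FCC lattice, atoms touch along the face diagonal, so √2·a = 4r, giving a = 3.818 Å = 3.818 × 10^-8 cm.
With Z = 4, ρ = Z·M/(N_A·a³) = 4 × 102.9 / (6.022 × 10²³ × 5.567 × 10^-23) = 12.28 g/cm³.

12.3 g/cm³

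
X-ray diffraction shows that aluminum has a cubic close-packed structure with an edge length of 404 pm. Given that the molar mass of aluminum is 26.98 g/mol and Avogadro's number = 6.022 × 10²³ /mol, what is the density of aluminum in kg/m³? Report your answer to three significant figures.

2720 kg/m³

An FCC unit cell contains Z = 4 atoms.
Cell volume: a³ = (404 pm)³ = (4.040 × 10^-8 cm)³ = 6.594 × 10^-23 cm³.
ρ = Z·M/(N_A·a³) = 4 × 26.98 / (6.022 × 10²³ × 6.594 × 10^-23) = 2.718 g/cm³ = 2720 kg/m³.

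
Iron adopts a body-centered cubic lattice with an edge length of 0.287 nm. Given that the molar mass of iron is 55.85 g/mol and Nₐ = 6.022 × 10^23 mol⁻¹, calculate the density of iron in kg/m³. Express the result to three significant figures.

7850 kg/m³

A BCC unit cell contains Z = 2 atoms.
Cell volume: a³ = (0.287 nm)³ = (2.870 × 10^-8 cm)³ = 2.364 × 10^-23 cm³.
ρ = Z·M/(N_A·a³) = 2 × 55.85 / (6.022 × 10²³ × 2.364 × 10^-23) = 7.846 g/cm³ = 7850 kg/m³.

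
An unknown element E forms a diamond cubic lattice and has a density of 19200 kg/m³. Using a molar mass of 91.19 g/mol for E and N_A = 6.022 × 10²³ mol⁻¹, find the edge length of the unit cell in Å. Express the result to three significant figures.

With Z = 8 atoms per diamond cubic cell, a³ = Z·M/(N_A·ρ) = 8 × 91.19 / (6.022 × 10²³ × 19.20 g/cm³) = 6.310 × 10^-23 cm³.
a = (6.310 × 10^-23)^(1/3) = 3.981 × 10^-8 cm = 3.98 Å.

3.98 Å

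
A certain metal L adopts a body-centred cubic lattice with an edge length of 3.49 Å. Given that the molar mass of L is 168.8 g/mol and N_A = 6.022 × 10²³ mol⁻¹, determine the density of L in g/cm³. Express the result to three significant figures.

A BCC unit cell contains Z = 2 atoms.
Cell volume: a³ = (3.49 Å)³ = (3.490 × 10^-8 cm)³ = 4.251 × 10^-23 cm³.
ρ = Z·M/(N_A·a³) = 2 × 168.8 / (6.022 × 10²³ × 4.251 × 10^-23) = 13.19 g/cm³.

13.2 g/cm³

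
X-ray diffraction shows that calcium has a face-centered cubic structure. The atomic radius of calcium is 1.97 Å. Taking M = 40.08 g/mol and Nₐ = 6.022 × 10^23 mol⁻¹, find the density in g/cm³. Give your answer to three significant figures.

In an FCC lattice, atoms touch along the face diagonal, so √2·a = 4r, giving a = 5.572 Å = 5.572 × 10^-8 cm.
With Z = 4, ρ = Z·M/(N_A·a³) = 4 × 40.08 / (6.022 × 10²³ × 1.730 × 10^-22) = 1.539 g/cm³.

1.54 g/cm³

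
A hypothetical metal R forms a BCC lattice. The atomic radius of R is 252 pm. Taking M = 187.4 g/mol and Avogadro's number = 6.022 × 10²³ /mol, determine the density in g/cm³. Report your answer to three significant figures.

3.16 g/cm³

In a BCC lattice, atoms touch along the body diagonal, so √3·a = 4r, giving a = 582.0 pm = 5.820 × 10^-8 cm.
With Z = 2, ρ = Z·M/(N_A·a³) = 2 × 187.4 / (6.022 × 10²³ × 1.971 × 10^-22) = 3.158 g/cm³.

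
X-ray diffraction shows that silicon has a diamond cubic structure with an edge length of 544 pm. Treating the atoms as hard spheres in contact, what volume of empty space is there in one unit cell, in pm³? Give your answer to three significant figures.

In a diamond cubic lattice nearest neighbors lie along the body diagonal with √3·a = 8r, so r = 0.2165a = 117.8 pm.
V_cell = a³ = 1.610 × 10^8 pm³; V_atoms = 8 × (4/3)πr³ = 5.475 × 10^7 pm³.
Empty space = 1.610 × 10^8 − 5.475 × 10^7 = 1.06 × 10^8 pm³.

1.06 × 10^8 pm³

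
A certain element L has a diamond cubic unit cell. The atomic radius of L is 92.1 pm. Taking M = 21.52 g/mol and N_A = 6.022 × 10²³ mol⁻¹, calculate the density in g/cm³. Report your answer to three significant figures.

In a diamond cubic lattice, nearest neighbors lie along the body diagonal with √3·a = 8r, giving a = 425.4 pm = 4.254 × 10^-8 cm.
With Z = 8, ρ = Z·M/(N_A·a³) = 8 × 21.52 / (6.022 × 10²³ × 7.698 × 10^-23) = 3.714 g/cm³.

3.71 g/cm³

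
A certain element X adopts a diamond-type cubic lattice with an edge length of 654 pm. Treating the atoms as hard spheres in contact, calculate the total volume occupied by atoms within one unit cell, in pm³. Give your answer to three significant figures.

9.51 × 10^7 pm³

In a diamond cubic lattice nearest neighbors lie along the body diagonal with √3·a = 8r, so r = 0.2165a = 141.6 pm.
V_atoms = Z × (4/3)πr³ = 8 × (4/3)π × (141.6)³ = 9.51 × 10^7 pm³.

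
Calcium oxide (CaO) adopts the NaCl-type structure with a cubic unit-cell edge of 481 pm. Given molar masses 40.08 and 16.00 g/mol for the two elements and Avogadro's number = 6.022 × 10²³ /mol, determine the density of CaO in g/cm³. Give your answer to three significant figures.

The NaCl-type structure contains Z = 4 formula units per cell; M(CaO) = 40.08 + 16.00 = 56.08 g/mol.
a³ = (4.810 × 10^-8 cm)³ = 1.113 × 10^-22 cm³.
ρ = 4 × 56.08 / (6.022 × 10²³ × 1.113 × 10^-22) = 3.347 g/cm³.

3.35 g/cm³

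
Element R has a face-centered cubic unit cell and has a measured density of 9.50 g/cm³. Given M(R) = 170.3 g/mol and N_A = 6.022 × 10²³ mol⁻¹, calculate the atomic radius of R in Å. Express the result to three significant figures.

For an FCC cell (Z = 4), a³ = Z·M/(N_A·ρ) = 4 × 170.3 / (6.022 × 10²³ × 9.500) = 1.191 × 10^-22 cm³, so a = 4.920 × 10^-8 cm = 4.920 Å.
Atoms touch along the face diagonal, so √2·a = 4r, so r = 0.3536 × a = 1.74 Å.

1.74 Å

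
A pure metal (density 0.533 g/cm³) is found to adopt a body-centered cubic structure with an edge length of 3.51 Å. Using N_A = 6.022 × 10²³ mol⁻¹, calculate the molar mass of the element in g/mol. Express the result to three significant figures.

A BCC cell has Z = 2 atoms; a = 3.510 × 10^-8 cm.
M = ρ·N_A·a³/Z = 0.533 × 6.022 × 10²³ × 4.324 × 10^-23 / 2 = 6.94 g/mol.

6.94 g/mol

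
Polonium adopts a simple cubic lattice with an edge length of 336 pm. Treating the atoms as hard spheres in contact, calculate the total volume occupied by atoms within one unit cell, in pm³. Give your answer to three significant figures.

In a simple cubic lattice atoms touch along the cell edge, so a = 2r, so r = 0.5000a = 168.0 pm.
V_atoms = Z × (4/3)πr³ = 1 × (4/3)π × (168.0)³ = 1.99 × 10^7 pm³.

1.99 × 10^7 pm³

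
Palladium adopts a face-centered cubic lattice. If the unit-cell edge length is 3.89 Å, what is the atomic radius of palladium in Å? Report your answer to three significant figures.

1.38 Å

In an FCC lattice, atoms touch along the face diagonal, so √2·a = 4r.
r = √2·a/4 = 1.4142 × 3.89 / 4 = 1.38 Å.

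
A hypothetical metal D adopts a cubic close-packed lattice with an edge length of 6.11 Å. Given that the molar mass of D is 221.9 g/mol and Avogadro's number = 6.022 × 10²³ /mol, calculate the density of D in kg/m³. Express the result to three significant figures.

An FCC unit cell contains Z = 4 atoms.
Cell volume: a³ = (6.11 Å)³ = (6.110 × 10^-8 cm)³ = 2.281 × 10^-22 cm³.
ρ = Z·M/(N_A·a³) = 4 × 221.9 / (6.022 × 10²³ × 2.281 × 10^-22) = 6.462 g/cm³ = 6460 kg/m³.

6460 kg/m³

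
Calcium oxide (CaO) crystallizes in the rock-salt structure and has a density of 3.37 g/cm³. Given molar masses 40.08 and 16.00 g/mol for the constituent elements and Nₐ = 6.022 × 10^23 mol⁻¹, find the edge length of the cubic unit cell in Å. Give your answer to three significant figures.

M(CaO) = 56.08 g/mol; Z = 4 formula units per cell.
a³ = Z·M/(N_A·ρ) = 4 × 56.08 / (6.022 × 10²³ × 3.37) = 1.105 × 10^-22 cm³, so a = 4.799 × 10^-8 cm = 4.80 Å.

4.80 Å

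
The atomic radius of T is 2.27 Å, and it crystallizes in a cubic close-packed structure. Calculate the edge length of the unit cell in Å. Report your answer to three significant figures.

In an FCC lattice, atoms touch along the face diagonal, so √2·a = 4r.
a = 4r/√2 = 4 × 2.27 / 1.4142 = 6.42 Å.

6.42 Å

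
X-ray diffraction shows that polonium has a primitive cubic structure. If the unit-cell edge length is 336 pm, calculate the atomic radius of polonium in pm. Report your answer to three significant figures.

In a simple cubic lattice, atoms touch along the cell edge, so a = 2r.
r = a/2 = 336/2 = 168 pm.

168 pm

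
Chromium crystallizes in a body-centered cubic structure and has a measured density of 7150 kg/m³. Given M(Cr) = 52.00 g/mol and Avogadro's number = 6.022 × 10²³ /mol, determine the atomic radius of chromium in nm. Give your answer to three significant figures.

0.125 nm

For a BCC cell (Z = 2), a³ = Z·M/(N_A·ρ) = 2 × 52.00 / (6.022 × 10²³ × 7.150) = 2.415 × 10^-23 cm³, so a = 2.891 × 10^-8 cm = 0.2891 nm.
Atoms touch along the body diagonal, so √3·a = 4r, so r = 0.4330 × a = 0.125 nm.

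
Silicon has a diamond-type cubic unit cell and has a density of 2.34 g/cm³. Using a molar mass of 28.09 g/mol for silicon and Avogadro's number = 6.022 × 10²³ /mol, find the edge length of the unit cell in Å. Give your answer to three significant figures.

With Z = 8 atoms per diamond cubic cell, a³ = Z·M/(N_A·ρ) = 8 × 28.09 / (6.022 × 10²³ × 2.340 g/cm³) = 1.595 × 10^-22 cm³.
a = (1.595 × 10^-22)^(1/3) = 5.423 × 10^-8 cm = 5.42 Å.

5.42 Å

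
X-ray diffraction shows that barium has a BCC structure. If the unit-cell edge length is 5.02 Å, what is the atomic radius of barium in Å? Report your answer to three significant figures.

In a BCC lattice, atoms touch along the body diagonal, so √3·a = 4r.
r = √3·a/4 = 1.7321 × 5.02 / 4 = 2.17 Å.

2.17 Å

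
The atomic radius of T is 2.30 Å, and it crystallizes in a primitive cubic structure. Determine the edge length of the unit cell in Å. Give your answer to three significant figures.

4.60 Å

In a simple cubic lattice, atoms touch along the cell edge, so a = 2r.
a = 2r = 2 × 2.30 = 4.60 Å.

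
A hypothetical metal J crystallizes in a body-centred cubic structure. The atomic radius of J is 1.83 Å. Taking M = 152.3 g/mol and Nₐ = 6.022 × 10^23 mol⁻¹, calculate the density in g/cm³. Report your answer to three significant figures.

6.70 g/cm³

In a BCC lattice, atoms touch along the body diagonal, so √3·a = 4r, giving a = 4.226 Å = 4.226 × 10^-8 cm.
With Z = 2, ρ = Z·M/(N_A·a³) = 2 × 152.3 / (6.022 × 10²³ × 7.548 × 10^-23) = 6.701 g/cm³.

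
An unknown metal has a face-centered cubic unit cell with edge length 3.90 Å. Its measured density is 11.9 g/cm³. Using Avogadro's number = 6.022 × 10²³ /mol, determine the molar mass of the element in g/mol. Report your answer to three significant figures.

An FCC cell has Z = 4 atoms; a = 3.900 × 10^-8 cm.
M = ρ·N_A·a³/Z = 11.9 × 6.022 × 10²³ × 5.932 × 10^-23 / 4 = 106 g/mol.

106 g/mol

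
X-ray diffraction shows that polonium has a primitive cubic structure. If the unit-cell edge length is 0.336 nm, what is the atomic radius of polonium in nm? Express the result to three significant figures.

In a simple cubic lattice, atoms touch along the cell edge, so a = 2r.
r = a/2 = 0.336/2 = 0.168 nm.

0.168 nm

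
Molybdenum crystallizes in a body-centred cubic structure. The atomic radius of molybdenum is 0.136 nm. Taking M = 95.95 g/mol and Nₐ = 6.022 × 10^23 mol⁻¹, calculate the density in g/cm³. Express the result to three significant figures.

In a BCC lattice, atoms touch along the body diagonal, so √3·a = 4r, giving a = 0.3141 nm = 3.141 × 10^-8 cm.
With Z = 2, ρ = Z·M/(N_A·a³) = 2 × 95.95 / (6.022 × 10²³ × 3.098 × 10^-23) = 10.29 g/cm³.

10.3 g/cm³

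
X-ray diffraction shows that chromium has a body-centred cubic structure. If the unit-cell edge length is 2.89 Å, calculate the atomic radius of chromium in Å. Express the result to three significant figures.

1.25 Å

In a BCC lattice, atoms touch along the body diagonal, so √3·a = 4r.
r = √3·a/4 = 1.7321 × 2.89 / 4 = 1.25 Å.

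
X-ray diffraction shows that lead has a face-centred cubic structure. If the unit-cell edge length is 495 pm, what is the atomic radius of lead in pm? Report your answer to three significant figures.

In an FCC lattice, atoms touch along the face diagonal, so √2·a = 4r.
r = √2·a/4 = 1.4142 × 495 / 4 = 175 pm.

175 pm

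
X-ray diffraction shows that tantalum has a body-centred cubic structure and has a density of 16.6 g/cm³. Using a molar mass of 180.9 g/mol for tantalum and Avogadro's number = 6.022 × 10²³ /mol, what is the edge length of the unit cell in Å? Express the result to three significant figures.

3.31 Å

With Z = 2 atoms per BCC cell, a³ = Z·M/(N_A·ρ) = 2 × 180.9 / (6.022 × 10²³ × 16.60 g/cm³) = 3.619 × 10^-23 cm³.
a = (3.619 × 10^-23)^(1/3) = 3.308 × 10^-8 cm = 3.31 Å.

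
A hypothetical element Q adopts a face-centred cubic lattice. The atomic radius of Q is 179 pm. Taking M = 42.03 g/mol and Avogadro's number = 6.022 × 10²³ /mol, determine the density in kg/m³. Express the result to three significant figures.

2150 kg/m³

In an FCC lattice, atoms touch along the face diagonal, so √2·a = 4r, giving a = 506.3 pm = 5.063 × 10^-8 cm.
With Z = 4, ρ = Z·M/(N_A·a³) = 4 × 42.03 / (6.022 × 10²³ × 1.298 × 10^-22) = 2.151 g/cm³ = 2150 kg/m³.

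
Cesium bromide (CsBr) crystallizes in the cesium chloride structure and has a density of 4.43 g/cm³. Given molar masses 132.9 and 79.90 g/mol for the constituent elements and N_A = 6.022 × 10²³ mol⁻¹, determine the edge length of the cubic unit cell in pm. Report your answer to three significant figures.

M(CsBr) = 212.8 g/mol; Z = 1 formula unit per cell.
a³ = Z·M/(N_A·ρ) = 1 × 212.8 / (6.022 × 10²³ × 4.43) = 7.977 × 10^-23 cm³, so a = 4.305 × 10^-8 cm = 430 pm.

430 pm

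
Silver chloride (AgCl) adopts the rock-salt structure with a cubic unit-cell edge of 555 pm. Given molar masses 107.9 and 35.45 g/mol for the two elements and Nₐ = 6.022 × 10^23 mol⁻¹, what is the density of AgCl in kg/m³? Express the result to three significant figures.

The rock-salt structure contains Z = 4 formula units per cell; M(AgCl) = 107.9 + 35.45 = 143.35 g/mol.
a³ = (5.550 × 10^-8 cm)³ = 1.710 × 10^-22 cm³.
ρ = 4 × 143.35 / (6.022 × 10²³ × 1.710 × 10^-22) = 5.570 g/cm³ = 5570 kg/m³.

5570 kg/m³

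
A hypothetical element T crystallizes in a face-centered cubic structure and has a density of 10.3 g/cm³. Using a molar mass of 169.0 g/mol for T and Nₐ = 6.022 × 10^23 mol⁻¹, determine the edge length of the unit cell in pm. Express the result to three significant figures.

478 pm

With Z = 4 atoms per FCC cell, a³ = Z·M/(N_A·ρ) = 4 × 169.0 / (6.022 × 10²³ × 10.30 g/cm³) = 1.090 × 10^-22 cm³.
a = (1.090 × 10^-22)^(1/3) = 4.777 × 10^-8 cm = 478 pm.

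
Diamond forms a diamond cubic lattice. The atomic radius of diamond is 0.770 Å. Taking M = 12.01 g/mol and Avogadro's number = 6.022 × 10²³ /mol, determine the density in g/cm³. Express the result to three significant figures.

3.55 g/cm³

In a diamond cubic lattice, nearest neighbors lie along the body diagonal with √3·a = 8r, giving a = 3.556 Å = 3.556 × 10^-8 cm.
With Z = 8, ρ = Z·M/(N_A·a³) = 8 × 12.01 / (6.022 × 10²³ × 4.498 × 10^-23) = 3.547 g/cm³.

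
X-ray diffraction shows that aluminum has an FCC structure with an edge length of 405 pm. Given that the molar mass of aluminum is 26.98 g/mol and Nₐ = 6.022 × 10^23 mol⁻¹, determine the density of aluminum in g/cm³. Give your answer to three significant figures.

An FCC unit cell contains Z = 4 atoms.
Cell volume: a³ = (405 pm)³ = (4.050 × 10^-8 cm)³ = 6.643 × 10^-23 cm³.
ρ = Z·M/(N_A·a³) = 4 × 26.98 / (6.022 × 10²³ × 6.643 × 10^-23) = 2.698 g/cm³.

2.70 g/cm³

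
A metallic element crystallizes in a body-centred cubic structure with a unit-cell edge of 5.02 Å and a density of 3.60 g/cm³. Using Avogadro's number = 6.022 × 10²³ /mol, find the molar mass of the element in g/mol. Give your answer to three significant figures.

137 g/mol

A BCC cell has Z = 2 atoms; a = 5.020 × 10^-8 cm.
M = ρ·N_A·a³/Z = 3.60 × 6.022 × 10²³ × 1.265 × 10^-22 / 2 = 137 g/mol.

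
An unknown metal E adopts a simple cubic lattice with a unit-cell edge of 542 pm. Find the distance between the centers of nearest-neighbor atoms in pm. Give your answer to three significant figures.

542 pm

In a simple cubic structure, atoms touch along the cell edge, so a = 2r; the nearest-neighbor distance equals 2r = 1.000·a.
d = 1.000 × 542 = 542 pm.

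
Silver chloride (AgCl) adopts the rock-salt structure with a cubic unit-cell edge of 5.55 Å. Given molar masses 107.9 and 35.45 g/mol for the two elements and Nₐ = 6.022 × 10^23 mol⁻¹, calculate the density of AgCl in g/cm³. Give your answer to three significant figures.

The rock-salt structure contains Z = 4 formula units per cell; M(AgCl) = 107.9 + 35.45 = 143.35 g/mol.
a³ = (5.550 × 10^-8 cm)³ = 1.710 × 10^-22 cm³.
ρ = 4 × 143.35 / (6.022 × 10²³ × 1.710 × 10^-22) = 5.570 g/cm³.

5.57 g/cm³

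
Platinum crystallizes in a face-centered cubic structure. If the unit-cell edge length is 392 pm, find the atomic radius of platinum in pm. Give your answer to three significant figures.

In an FCC lattice, atoms touch along the face diagonal, so √2·a = 4r.
r = √2·a/4 = 1.4142 × 392 / 4 = 139 pm.

139 pm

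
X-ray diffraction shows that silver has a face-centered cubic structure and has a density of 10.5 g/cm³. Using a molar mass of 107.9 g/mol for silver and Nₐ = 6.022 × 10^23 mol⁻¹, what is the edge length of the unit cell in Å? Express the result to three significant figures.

4.09 Å

With Z = 4 atoms per FCC cell, a³ = Z·M/(N_A·ρ) = 4 × 107.9 / (6.022 × 10²³ × 10.50 g/cm³) = 6.826 × 10^-23 cm³.
a = (6.826 × 10^-23)^(1/3) = 4.087 × 10^-8 cm = 4.09 Å.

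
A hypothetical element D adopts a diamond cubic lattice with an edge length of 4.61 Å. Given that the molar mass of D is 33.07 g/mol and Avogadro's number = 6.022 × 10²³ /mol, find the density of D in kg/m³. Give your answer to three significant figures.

4480 kg/m³

A diamond cubic unit cell contains Z = 8 atoms.
Cell volume: a³ = (4.61 Å)³ = (4.610 × 10^-8 cm)³ = 9.797 × 10^-23 cm³.
ρ = Z·M/(N_A·a³) = 8 × 33.07 / (6.022 × 10²³ × 9.797 × 10^-23) = 4.484 g/cm³ = 4480 kg/m³.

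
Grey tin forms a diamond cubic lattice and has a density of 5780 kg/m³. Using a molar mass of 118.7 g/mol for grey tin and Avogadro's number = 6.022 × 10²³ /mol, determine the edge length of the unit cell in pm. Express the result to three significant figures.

649 pm

With Z = 8 atoms per diamond cubic cell, a³ = Z·M/(N_A·ρ) = 8 × 118.7 / (6.022 × 10²³ × 5.780 g/cm³) = 2.728 × 10^-22 cm³.
a = (2.728 × 10^-22)^(1/3) = 6.486 × 10^-8 cm = 649 pm.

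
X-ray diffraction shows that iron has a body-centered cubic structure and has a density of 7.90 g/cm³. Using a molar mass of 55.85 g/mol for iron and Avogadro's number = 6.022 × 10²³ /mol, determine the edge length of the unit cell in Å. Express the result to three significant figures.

With Z = 2 atoms per BCC cell, a³ = Z·M/(N_A·ρ) = 2 × 55.85 / (6.022 × 10²³ × 7.900 g/cm³) = 2.348 × 10^-23 cm³.
a = (2.348 × 10^-23)^(1/3) = 2.863 × 10^-8 cm = 2.86 Å.

2.86 Å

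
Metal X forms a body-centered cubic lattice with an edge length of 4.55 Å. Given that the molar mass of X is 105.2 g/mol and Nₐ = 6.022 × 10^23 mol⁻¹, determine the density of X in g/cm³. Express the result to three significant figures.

3.71 g/cm³

A BCC unit cell contains Z = 2 atoms.
Cell volume: a³ = (4.55 Å)³ = (4.550 × 10^-8 cm)³ = 9.420 × 10^-23 cm³.
ρ = Z·M/(N_A·a³) = 2 × 105.2 / (6.022 × 10²³ × 9.420 × 10^-23) = 3.709 g/cm³.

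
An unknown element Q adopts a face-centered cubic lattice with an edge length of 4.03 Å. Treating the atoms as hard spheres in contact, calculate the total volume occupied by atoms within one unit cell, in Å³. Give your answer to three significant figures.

In an FCC lattice atoms touch along the face diagonal, so √2·a = 4r, so r = 0.3536a = 1.425 Å.
V_atoms = Z × (4/3)πr³ = 4 × (4/3)π × (1.425)³ = 48.5 Å³.

48.5 Å³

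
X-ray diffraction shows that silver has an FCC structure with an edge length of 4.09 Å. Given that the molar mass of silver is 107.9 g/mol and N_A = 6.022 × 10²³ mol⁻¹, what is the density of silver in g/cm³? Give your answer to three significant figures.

An FCC unit cell contains Z = 4 atoms.
Cell volume: a³ = (4.09 Å)³ = (4.090 × 10^-8 cm)³ = 6.842 × 10^-23 cm³.
ρ = Z·M/(N_A·a³) = 4 × 107.9 / (6.022 × 10²³ × 6.842 × 10^-23) = 10.48 g/cm³.

10.5 g/cm³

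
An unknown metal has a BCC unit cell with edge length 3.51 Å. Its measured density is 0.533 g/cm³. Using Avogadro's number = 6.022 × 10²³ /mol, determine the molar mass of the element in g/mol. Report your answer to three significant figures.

A BCC cell has Z = 2 atoms; a = 3.510 × 10^-8 cm.
M = ρ·N_A·a³/Z = 0.533 × 6.022 × 10²³ × 4.324 × 10^-23 / 2 = 6.94 g/mol.

6.94 g/mol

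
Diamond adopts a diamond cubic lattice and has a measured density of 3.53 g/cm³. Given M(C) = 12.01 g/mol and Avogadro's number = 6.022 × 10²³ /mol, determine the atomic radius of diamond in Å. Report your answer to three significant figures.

For a diamond cubic cell (Z = 8), a³ = Z·M/(N_A·ρ) = 8 × 12.01 / (6.022 × 10²³ × 3.530) = 4.520 × 10^-23 cm³, so a = 3.562 × 10^-8 cm = 3.562 Å.
Nearest neighbors lie along the body diagonal with √3·a = 8r, so r = 0.2165 × a = 0.771 Å.

0.771 Å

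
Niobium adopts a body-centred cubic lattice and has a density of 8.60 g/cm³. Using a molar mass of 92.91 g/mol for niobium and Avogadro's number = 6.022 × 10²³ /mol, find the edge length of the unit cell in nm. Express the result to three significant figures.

0.330 nm

With Z = 2 atoms per BCC cell, a³ = Z·M/(N_A·ρ) = 2 × 92.91 / (6.022 × 10²³ × 8.600 g/cm³) = 3.588 × 10^-23 cm³.
a = (3.588 × 10^-23)^(1/3) = 3.298 × 10^-8 cm = 0.330 nm.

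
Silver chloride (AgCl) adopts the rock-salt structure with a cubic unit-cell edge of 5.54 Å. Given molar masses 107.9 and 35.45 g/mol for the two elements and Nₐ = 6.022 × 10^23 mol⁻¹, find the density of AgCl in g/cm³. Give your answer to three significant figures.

5.60 g/cm³

The rock-salt structure contains Z = 4 formula units per cell; M(AgCl) = 107.9 + 35.45 = 143.35 g/mol.
a³ = (5.540 × 10^-8 cm)³ = 1.700 × 10^-22 cm³.
ρ = 4 × 143.35 / (6.022 × 10²³ × 1.700 × 10^-22) = 5.600 g/cm³.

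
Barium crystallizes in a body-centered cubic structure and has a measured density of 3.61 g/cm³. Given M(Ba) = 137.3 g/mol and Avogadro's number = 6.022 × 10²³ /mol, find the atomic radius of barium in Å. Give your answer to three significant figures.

For a BCC cell (Z = 2), a³ = Z·M/(N_A·ρ) = 2 × 137.3 / (6.022 × 10²³ × 3.610) = 1.263 × 10^-22 cm³, so a = 5.017 × 10^-8 cm = 5.017 Å.
Atoms touch along the body diagonal, so √3·a = 4r, so r = 0.4330 × a = 2.17 Å.

2.17 Å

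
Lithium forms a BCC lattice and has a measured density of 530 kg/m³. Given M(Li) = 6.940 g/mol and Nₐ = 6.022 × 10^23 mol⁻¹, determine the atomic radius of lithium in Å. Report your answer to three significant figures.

1.52 Å

For a BCC cell (Z = 2), a³ = Z·M/(N_A·ρ) = 2 × 6.940 / (6.022 × 10²³ × 0.5300) = 4.349 × 10^-23 cm³, so a = 3.517 × 10^-8 cm = 3.517 Å.
Atoms touch along the body diagonal, so √3·a = 4r, so r = 0.4330 × a = 1.52 Å.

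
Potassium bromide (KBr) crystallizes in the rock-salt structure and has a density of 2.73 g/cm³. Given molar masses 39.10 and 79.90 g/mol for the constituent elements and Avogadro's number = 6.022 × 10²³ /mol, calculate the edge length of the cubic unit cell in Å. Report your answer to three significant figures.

6.62 Å

M(KBr) = 119.0 g/mol; Z = 4 formula units per cell.
a³ = Z·M/(N_A·ρ) = 4 × 119.0 / (6.022 × 10²³ × 2.73) = 2.895 × 10^-22 cm³, so a = 6.616 × 10^-8 cm = 6.62 Å.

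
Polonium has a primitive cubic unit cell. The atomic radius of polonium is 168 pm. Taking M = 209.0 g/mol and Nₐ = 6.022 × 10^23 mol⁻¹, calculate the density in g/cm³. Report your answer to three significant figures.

In a simple cubic lattice, atoms touch along the cell edge, so a = 2r, giving a = 336.0 pm = 3.360 × 10^-8 cm.
With Z = 1, ρ = Z·M/(N_A·a³) = 1 × 209.0 / (6.022 × 10²³ × 3.793 × 10^-23) = 9.149 g/cm³.

9.15 g/cm³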